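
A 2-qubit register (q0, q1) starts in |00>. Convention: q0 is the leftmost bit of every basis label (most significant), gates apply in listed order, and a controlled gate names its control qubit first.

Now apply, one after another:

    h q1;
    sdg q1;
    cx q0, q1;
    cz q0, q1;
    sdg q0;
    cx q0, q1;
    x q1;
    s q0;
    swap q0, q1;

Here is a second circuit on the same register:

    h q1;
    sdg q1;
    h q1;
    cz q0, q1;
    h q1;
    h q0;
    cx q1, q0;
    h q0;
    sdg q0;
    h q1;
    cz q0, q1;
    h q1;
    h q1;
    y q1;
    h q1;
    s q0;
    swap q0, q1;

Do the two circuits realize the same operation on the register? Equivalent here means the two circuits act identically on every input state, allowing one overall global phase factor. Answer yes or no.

No: there is an input state on which the two circuits produce genuinely different outputs (not merely differing by a phase).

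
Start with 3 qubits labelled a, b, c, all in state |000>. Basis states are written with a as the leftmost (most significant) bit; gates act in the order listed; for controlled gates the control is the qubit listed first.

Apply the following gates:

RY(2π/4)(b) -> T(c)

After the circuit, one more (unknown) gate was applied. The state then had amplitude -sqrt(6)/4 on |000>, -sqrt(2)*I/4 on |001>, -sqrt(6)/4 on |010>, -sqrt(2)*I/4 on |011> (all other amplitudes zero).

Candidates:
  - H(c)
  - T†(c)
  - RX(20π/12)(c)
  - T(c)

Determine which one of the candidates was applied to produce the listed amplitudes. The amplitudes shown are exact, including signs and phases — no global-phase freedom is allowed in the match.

It was RX(20π/12)(c) that produced the state shown.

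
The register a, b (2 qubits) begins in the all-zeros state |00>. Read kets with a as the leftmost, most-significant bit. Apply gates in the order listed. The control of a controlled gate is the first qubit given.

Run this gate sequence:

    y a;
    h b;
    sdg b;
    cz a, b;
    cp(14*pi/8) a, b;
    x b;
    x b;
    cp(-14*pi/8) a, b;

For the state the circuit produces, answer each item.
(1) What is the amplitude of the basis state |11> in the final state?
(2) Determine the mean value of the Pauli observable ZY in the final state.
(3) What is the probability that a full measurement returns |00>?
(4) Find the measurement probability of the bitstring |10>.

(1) The amplitude on |11> is -sqrt(2)/2. Key observation: steps 5-8 multiply out to the identity, so the circuit reduces to the remaining gates.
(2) In the final state, ZY has expectation -1.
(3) A full measurement returns |00> with probability 0.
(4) The probability of measuring |10> is 1/2.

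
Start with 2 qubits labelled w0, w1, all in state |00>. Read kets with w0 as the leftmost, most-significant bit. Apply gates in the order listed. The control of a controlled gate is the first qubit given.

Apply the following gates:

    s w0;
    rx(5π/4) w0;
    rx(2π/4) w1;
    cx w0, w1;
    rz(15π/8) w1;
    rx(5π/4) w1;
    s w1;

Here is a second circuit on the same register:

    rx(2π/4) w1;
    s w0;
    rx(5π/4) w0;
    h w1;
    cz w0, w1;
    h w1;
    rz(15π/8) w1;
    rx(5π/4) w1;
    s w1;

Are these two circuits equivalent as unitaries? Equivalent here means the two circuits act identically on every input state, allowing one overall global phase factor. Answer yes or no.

Yes — the two circuits implement the same unitary up to a global phase.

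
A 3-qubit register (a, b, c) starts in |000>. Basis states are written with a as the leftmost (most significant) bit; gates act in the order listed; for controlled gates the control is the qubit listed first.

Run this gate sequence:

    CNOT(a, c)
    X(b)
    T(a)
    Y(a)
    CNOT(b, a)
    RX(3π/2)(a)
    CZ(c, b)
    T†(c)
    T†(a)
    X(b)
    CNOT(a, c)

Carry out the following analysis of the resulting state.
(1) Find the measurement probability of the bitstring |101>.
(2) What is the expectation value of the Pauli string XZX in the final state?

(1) The probability of measuring |101> is 1/2.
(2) In the final state, XZX has expectation sqrt(2)/2.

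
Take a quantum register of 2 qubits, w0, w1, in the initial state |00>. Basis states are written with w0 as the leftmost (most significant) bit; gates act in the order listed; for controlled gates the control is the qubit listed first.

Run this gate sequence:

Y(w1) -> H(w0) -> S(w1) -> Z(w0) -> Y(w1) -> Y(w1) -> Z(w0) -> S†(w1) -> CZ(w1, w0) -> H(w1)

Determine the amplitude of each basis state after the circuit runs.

The final amplitudes are I/2 on |00>, -I/2 on |01>, -I/2 on |10>, I/2 on |11>. Key observation: gates 3-8 undo each other exactly, leaving only the rest of the circuit to track.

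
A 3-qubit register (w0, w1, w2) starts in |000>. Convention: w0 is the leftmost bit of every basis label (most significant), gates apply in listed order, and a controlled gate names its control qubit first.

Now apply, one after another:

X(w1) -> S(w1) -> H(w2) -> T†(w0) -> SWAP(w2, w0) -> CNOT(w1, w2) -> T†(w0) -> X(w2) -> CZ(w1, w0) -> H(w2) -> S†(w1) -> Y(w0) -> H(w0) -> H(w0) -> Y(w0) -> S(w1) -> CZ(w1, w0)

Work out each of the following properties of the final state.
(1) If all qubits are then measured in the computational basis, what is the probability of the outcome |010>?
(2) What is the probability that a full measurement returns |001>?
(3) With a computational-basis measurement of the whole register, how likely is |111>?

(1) The probability of measuring |010> is 1/4.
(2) The probability of measuring |001> is 0.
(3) Outcome |111> occurs with probability 1/4.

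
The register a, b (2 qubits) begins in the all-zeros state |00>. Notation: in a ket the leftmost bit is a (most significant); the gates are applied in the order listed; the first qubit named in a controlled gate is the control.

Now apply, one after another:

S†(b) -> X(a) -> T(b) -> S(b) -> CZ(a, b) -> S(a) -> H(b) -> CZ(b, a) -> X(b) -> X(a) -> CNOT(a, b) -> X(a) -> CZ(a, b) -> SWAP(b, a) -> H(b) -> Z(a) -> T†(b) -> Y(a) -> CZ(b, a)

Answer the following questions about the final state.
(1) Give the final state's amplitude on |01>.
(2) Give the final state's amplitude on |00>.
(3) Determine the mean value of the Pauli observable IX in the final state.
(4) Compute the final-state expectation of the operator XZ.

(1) The final state's coefficient on |01> equals exp(3*I*pi/4)/2.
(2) The amplitude on |00> is 1/2.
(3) In the final state, IX has expectation 0.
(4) The expectation value of XZ is 1.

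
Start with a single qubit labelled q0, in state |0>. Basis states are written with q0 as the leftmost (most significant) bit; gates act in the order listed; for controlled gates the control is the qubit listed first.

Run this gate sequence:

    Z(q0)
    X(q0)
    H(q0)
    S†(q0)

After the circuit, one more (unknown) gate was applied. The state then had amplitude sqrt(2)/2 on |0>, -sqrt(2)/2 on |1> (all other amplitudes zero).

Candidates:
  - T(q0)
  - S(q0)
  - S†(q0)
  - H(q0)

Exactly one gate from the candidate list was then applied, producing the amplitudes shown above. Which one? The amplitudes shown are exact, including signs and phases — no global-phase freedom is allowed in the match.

The applied gate was S(q0).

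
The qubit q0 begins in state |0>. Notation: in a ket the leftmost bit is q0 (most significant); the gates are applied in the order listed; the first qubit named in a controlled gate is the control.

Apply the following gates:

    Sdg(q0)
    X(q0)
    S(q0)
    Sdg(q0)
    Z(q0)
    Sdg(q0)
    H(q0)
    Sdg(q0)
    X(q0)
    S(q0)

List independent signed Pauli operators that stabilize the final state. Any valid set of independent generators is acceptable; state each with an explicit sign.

The stabilizer group can be generated by +X, among other valid generating sets.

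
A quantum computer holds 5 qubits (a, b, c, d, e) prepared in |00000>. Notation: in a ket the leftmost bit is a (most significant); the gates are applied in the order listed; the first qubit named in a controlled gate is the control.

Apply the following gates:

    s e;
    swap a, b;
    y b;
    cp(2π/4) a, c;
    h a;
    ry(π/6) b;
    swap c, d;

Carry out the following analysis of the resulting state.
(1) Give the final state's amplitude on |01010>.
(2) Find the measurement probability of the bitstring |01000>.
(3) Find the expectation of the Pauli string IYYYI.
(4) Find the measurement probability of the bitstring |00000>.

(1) The amplitude on |01010> is 0.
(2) A full measurement returns |01000> with probability sqrt(3)/8 + 1/4.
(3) The expectation value of IYYYI is 0.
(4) The probability of measuring |00000> is 1/4 - sqrt(3)/8.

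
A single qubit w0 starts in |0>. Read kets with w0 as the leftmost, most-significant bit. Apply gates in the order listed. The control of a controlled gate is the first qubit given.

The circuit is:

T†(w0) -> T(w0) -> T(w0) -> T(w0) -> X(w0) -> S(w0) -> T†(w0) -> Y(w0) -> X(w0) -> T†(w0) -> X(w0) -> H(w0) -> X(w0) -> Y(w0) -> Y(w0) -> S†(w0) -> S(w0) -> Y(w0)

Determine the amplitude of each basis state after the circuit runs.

The final amplitudes are -sqrt(2)/2 on |0>, sqrt(2)/2 on |1>.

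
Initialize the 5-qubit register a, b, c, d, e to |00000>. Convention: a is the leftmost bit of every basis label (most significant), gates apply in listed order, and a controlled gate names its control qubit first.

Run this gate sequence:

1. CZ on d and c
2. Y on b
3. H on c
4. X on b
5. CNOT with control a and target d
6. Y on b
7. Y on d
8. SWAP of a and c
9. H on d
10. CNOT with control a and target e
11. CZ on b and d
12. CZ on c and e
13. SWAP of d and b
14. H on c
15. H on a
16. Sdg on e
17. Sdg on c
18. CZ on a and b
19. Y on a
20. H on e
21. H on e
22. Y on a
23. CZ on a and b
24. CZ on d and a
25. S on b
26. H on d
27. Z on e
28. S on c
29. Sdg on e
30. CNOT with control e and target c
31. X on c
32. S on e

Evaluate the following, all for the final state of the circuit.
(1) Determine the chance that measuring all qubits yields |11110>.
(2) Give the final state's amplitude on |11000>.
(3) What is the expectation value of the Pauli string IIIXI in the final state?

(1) A full measurement returns |11110> with probability 1/32.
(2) The amplitude on |11000> is -sqrt(2)/8.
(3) The observable IIIXI averages to -1.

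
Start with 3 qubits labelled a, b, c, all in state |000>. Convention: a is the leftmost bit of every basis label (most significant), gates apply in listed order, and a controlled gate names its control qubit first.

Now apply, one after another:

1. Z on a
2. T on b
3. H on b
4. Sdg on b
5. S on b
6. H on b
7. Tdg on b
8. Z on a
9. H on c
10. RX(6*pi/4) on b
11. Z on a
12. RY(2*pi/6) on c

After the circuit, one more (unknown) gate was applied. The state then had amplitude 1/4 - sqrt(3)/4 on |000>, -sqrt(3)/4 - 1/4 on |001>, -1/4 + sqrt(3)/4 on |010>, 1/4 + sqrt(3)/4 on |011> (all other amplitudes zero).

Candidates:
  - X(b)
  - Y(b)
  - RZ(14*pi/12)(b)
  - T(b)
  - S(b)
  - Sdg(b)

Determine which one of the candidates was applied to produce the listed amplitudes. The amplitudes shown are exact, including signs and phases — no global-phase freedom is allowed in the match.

It was S(b) that produced the state shown. Key observation: gates 1-8 undo each other exactly, leaving only the rest of the circuit to track.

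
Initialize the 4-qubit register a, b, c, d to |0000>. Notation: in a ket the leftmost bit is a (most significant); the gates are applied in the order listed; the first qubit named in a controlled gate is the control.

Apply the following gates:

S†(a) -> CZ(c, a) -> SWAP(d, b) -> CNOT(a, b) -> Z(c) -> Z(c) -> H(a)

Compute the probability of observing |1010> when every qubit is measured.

Outcome |1010> occurs with probability 0.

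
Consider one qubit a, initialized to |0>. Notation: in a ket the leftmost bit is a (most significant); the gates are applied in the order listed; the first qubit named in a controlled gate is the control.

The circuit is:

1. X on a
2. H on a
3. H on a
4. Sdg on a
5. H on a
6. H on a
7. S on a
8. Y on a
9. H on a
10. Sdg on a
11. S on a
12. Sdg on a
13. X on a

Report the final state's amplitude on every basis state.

The final amplitudes are -sqrt(2)/2 on |0>, -sqrt(2)*I/2 on |1>.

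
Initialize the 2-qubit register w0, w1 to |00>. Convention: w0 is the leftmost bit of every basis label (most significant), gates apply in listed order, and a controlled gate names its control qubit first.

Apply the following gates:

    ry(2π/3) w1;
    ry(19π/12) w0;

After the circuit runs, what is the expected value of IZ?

The expectation value of IZ is -1/2.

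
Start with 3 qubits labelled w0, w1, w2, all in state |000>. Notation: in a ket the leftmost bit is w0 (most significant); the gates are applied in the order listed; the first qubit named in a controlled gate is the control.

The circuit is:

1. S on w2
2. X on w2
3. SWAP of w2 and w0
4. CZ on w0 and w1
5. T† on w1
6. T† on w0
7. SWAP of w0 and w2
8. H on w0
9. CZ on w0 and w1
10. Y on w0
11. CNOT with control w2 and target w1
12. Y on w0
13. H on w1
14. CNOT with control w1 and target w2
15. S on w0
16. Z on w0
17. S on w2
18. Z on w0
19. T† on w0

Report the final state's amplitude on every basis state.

The resulting statevector has amplitude 0 on |000>, exp(I*pi/4)/2 on |001>, exp(3*I*pi/4)/2 on |010>, 0 on |011>, 0 on |100>, I/2 on |101>, -1/2 on |110>, 0 on |111>.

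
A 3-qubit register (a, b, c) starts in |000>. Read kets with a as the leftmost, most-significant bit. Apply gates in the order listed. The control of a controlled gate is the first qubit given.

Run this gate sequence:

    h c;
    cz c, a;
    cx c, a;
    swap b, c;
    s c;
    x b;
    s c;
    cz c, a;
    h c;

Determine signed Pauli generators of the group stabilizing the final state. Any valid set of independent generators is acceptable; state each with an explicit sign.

The stabilizer group can be generated by +XXI, +IIX, -ZZI, among other valid generating sets.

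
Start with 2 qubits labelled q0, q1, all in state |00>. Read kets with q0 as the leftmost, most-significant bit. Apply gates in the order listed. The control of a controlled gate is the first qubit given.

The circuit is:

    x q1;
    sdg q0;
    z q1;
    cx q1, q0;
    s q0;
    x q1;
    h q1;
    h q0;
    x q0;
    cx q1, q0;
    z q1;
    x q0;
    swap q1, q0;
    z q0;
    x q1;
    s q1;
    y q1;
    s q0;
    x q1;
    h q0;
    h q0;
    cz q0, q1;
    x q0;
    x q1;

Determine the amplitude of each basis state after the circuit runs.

The final amplitudes are 1/2 on |00>, I/2 on |01>, -I/2 on |10>, -1/2 on |11>.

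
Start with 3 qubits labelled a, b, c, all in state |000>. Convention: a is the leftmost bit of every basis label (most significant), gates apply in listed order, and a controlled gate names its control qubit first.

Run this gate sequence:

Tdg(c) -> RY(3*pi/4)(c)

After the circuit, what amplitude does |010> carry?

The final state's coefficient on |010> equals 0.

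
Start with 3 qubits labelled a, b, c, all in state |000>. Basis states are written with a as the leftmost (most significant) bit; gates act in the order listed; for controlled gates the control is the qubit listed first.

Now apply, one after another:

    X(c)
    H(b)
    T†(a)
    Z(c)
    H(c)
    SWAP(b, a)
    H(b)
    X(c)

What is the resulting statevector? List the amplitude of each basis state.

The final amplitudes are sqrt(2)/4 on |000>, -sqrt(2)/4 on |001>, sqrt(2)/4 on |010>, -sqrt(2)/4 on |011>, sqrt(2)/4 on |100>, -sqrt(2)/4 on |101>, sqrt(2)/4 on |110>, -sqrt(2)/4 on |111>.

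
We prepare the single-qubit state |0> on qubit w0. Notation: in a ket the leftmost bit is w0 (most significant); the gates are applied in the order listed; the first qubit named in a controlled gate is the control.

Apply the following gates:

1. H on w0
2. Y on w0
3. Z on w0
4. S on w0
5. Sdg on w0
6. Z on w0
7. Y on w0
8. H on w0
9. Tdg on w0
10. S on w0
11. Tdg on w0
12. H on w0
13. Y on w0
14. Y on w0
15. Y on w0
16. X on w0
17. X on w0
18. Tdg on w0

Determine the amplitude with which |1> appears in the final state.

The final state's coefficient on |1> equals sqrt(2)*exp(I*pi/4)/2.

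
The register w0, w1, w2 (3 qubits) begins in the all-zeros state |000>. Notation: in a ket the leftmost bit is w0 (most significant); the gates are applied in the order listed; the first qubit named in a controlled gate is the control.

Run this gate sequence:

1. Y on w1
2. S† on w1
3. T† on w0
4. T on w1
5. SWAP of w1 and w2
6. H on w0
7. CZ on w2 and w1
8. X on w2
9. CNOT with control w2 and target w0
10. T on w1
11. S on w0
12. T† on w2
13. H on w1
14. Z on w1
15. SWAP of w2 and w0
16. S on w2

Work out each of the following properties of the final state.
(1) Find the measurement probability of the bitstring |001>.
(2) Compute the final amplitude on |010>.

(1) Outcome |001> occurs with probability 1/4.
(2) The final state's coefficient on |010> equals -exp(I*pi/4)/2.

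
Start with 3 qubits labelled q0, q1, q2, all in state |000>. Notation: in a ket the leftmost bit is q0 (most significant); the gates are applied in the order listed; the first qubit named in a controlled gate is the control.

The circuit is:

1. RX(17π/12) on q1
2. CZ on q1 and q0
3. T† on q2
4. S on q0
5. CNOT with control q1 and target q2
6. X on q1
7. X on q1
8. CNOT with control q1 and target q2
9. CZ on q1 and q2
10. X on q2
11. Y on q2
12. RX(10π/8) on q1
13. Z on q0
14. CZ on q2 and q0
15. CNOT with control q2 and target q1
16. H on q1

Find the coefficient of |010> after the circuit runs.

The final state's coefficient on |010> equals -sqrt(6)/4 + sqrt(2)*I/4.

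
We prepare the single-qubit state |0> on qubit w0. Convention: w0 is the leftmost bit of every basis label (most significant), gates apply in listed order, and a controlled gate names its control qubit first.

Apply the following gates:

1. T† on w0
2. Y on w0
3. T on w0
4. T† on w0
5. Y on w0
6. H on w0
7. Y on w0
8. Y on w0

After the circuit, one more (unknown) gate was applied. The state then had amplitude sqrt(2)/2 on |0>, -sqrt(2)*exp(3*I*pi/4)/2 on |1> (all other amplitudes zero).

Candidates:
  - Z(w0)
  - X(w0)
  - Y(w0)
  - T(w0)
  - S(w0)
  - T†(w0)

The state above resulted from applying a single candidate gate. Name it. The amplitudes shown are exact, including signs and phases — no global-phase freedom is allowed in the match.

The unique candidate consistent with the amplitudes is T†(w0). Key observation: the block from step 2 through step 5 cancels to the identity and can be dropped.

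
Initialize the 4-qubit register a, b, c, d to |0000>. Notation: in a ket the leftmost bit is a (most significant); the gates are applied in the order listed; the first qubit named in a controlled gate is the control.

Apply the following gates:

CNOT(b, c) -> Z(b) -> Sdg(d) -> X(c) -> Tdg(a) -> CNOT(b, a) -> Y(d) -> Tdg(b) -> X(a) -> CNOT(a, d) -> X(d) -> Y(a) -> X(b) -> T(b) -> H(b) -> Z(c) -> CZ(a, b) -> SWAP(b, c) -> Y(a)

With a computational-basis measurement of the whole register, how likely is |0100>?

A full measurement returns |0100> with probability 0.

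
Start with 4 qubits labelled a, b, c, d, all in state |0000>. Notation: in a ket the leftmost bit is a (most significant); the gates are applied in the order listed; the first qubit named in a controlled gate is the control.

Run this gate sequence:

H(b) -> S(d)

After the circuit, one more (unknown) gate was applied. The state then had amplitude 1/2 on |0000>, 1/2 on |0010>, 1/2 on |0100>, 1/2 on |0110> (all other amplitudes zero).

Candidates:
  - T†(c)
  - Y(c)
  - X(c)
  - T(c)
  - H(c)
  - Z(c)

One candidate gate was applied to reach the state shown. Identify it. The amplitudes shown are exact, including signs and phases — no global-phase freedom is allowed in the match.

The unique candidate consistent with the amplitudes is H(c).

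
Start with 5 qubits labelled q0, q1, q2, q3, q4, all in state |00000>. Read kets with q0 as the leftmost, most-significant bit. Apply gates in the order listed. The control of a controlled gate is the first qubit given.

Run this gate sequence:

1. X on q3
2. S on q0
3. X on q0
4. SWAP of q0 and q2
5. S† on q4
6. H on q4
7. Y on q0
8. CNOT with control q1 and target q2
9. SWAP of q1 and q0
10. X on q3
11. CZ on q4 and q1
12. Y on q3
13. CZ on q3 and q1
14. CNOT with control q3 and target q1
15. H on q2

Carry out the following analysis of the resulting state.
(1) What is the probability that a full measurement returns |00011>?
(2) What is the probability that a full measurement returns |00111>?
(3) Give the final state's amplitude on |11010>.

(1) The probability of measuring |00011> is 1/4.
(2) Outcome |00111> occurs with probability 1/4.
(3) |11010> carries amplitude 0 in the final state.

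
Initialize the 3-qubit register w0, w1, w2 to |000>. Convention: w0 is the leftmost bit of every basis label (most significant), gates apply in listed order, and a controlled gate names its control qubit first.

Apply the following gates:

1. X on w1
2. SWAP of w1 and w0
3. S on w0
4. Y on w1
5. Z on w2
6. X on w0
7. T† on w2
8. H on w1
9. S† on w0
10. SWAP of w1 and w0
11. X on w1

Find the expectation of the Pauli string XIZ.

In the final state, XIZ has expectation -1.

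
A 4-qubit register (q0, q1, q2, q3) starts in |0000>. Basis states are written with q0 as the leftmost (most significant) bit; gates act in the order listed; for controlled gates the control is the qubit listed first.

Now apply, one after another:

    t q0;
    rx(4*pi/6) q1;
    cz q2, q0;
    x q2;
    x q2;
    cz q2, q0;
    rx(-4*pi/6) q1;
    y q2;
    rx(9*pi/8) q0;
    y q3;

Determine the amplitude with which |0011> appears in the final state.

|0011> carries amplitude cos(7*pi/16) in the final state. Key observation: steps 2-7 multiply out to the identity, so the circuit reduces to the remaining gates.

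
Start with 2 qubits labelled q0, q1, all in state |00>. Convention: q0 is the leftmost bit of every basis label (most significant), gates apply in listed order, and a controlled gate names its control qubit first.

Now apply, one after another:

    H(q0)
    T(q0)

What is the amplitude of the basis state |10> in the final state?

The amplitude on |10> is sqrt(2)*exp(I*pi/4)/2.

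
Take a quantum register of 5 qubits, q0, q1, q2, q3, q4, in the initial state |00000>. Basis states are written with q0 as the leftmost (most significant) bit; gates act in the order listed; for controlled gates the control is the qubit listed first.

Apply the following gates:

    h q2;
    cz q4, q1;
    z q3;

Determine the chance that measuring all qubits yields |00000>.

Outcome |00000> occurs with probability 1/2.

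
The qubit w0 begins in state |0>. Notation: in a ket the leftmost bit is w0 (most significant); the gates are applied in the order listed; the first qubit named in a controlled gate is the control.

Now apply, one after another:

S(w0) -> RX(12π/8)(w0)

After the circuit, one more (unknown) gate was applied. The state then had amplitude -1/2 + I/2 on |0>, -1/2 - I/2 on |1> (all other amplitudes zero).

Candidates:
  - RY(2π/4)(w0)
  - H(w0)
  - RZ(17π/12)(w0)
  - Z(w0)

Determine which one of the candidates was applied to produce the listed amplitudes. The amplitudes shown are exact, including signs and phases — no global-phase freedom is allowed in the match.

The applied gate was RY(2π/4)(w0).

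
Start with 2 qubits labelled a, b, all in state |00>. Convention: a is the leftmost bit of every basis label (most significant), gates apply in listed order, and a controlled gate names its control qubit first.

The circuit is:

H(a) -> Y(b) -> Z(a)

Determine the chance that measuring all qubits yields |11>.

Outcome |11> occurs with probability 1/2.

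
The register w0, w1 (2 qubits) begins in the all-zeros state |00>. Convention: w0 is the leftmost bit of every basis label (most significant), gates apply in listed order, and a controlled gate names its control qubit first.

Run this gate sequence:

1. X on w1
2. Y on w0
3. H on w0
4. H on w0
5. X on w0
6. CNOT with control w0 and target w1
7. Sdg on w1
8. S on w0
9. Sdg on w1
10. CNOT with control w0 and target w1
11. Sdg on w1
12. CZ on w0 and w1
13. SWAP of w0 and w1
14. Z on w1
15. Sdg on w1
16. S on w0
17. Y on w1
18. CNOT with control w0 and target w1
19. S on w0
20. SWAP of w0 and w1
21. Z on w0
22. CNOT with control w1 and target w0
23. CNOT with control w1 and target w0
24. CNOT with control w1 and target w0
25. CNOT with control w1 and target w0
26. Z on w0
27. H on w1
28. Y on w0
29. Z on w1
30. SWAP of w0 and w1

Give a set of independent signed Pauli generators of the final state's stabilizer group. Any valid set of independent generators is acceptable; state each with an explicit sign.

The final state is stabilized by the group generated by +XI, -IZ; other independent generating sets are equally valid. Key observation: steps 21-26 multiply out to the identity, so the circuit reduces to the remaining gates.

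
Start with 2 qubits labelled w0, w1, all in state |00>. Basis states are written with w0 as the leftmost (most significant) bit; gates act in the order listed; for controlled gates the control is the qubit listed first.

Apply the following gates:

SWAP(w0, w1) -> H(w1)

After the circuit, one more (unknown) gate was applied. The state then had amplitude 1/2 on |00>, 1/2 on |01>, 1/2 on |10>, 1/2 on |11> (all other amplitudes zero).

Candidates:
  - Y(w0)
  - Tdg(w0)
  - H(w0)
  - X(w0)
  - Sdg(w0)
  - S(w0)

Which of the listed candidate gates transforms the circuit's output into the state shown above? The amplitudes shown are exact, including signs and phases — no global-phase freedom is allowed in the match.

The applied gate was H(w0).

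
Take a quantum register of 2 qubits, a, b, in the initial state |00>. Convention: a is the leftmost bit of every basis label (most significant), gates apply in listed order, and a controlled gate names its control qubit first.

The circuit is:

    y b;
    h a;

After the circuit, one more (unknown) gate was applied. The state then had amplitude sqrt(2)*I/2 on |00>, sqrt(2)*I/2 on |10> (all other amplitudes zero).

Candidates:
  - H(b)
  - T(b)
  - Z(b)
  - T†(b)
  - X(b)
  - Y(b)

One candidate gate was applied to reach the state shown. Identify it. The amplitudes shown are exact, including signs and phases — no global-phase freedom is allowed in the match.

The applied gate was X(b).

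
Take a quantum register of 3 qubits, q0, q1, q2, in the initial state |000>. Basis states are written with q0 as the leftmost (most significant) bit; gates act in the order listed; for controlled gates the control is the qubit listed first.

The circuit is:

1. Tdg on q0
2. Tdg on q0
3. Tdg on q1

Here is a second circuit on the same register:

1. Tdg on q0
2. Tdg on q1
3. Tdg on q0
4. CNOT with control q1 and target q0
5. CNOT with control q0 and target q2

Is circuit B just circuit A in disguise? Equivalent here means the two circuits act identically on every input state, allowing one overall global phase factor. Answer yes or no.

No: there is an input state on which the two circuits produce genuinely different outputs (not merely differing by a phase).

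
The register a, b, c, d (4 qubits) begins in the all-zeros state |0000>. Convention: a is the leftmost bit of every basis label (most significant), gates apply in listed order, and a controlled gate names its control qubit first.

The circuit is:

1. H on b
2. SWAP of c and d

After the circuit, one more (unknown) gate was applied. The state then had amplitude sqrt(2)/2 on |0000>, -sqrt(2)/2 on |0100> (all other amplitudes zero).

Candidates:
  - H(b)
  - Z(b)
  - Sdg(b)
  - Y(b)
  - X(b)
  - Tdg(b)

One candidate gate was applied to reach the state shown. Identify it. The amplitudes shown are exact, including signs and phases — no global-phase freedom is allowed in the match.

It was Z(b) that produced the state shown.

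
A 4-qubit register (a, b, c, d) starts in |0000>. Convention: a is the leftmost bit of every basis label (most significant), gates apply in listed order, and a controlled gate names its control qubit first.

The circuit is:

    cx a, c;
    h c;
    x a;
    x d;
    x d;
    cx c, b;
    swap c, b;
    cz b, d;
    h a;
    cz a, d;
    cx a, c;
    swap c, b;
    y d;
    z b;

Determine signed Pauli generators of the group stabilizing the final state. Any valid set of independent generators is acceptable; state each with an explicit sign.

The final state is stabilized by the group generated by -XIXI, -IXXI, +ZZZI, -IIIZ; other independent generating sets are equally valid. Key observation: the block from step 4 through step 5 cancels to the identity and can be dropped.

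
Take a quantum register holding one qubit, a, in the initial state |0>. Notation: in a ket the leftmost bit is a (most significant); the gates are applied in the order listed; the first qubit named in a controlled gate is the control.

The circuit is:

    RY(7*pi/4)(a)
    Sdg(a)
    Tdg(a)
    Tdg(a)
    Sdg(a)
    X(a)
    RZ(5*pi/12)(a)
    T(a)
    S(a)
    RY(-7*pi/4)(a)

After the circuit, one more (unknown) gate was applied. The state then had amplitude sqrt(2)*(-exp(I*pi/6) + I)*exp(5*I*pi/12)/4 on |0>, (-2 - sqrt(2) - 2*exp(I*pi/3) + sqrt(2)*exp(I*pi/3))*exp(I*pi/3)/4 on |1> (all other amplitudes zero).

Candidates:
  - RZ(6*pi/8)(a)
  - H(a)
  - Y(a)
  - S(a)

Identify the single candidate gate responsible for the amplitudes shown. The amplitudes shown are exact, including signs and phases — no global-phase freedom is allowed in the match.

It was RZ(6*pi/8)(a) that produced the state shown.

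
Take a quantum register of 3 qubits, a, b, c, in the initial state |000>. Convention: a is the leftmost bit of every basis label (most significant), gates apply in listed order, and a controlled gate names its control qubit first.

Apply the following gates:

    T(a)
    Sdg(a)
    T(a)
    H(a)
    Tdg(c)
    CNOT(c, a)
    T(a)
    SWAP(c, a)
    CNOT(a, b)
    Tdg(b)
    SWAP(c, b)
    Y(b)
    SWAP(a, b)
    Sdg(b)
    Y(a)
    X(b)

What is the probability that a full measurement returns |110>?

The probability of measuring |110> is 1/2.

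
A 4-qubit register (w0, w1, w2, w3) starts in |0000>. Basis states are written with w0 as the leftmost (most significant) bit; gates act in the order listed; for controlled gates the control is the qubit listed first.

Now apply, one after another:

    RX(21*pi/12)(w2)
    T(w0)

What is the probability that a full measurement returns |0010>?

The probability of measuring |0010> is 1/2 - sqrt(2)/4.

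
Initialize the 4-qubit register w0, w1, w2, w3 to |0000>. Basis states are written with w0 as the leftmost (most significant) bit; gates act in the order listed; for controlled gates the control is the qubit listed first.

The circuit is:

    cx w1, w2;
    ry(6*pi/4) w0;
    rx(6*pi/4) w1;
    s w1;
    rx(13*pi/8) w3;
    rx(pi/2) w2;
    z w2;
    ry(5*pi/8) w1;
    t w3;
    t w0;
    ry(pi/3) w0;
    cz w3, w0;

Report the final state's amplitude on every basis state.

After the circuit, the state carries amplitude -sqrt(6)*sin(5*pi/16)*cos(3*pi/16)/8 - sqrt(6)*cos(3*pi/16)*cos(5*pi/16)/8 - sqrt(2)*exp(I*pi/4)*sin(5*pi/16)*cos(3*pi/16)/8 - sqrt(2)*exp(I*pi/4)*cos(3*pi/16)*cos(5*pi/16)/8 on |0000>, sqrt(2)*sin(3*pi/16)*cos(5*pi/16)/8 + sqrt(2)*sin(3*pi/16)*sin(5*pi/16)/8 - sqrt(6)*I*exp(I*pi/4)*sin(3*pi/16)*sin(5*pi/16)/8 - sqrt(6)*I*exp(I*pi/4)*sin(3*pi/16)*cos(5*pi/16)/8 on |0001>, -sqrt(6)*I*sin(5*pi/16)*cos(3*pi/16)/8 - sqrt(6)*I*cos(3*pi/16)*cos(5*pi/16)/8 - sqrt(2)*I*exp(I*pi/4)*sin(5*pi/16)*cos(3*pi/16)/8 - sqrt(2)*I*exp(I*pi/4)*cos(3*pi/16)*cos(5*pi/16)/8 on |0010>, sqrt(2)*I*sin(3*pi/16)*cos(5*pi/16)/8 + sqrt(6)*exp(I*pi/4)*sin(3*pi/16)*cos(5*pi/16)/8 + sqrt(2)*I*sin(3*pi/16)*sin(5*pi/16)/8 + sqrt(6)*exp(I*pi/4)*sin(3*pi/16)*sin(5*pi/16)/8 on |0011>, -sqrt(6)*sin(5*pi/16)*cos(3*pi/16)/8 + sqrt(6)*cos(3*pi/16)*cos(5*pi/16)/8 - sqrt(2)*exp(I*pi/4)*sin(5*pi/16)*cos(3*pi/16)/8 + sqrt(2)*exp(I*pi/4)*cos(3*pi/16)*cos(5*pi/16)/8 on |0100>, -sqrt(2)*sin(3*pi/16)*cos(5*pi/16)/8 + sqrt(2)*sin(3*pi/16)*sin(5*pi/16)/8 - sqrt(6)*I*exp(I*pi/4)*sin(3*pi/16)*sin(5*pi/16)/8 + sqrt(6)*I*exp(I*pi/4)*sin(3*pi/16)*cos(5*pi/16)/8 on |0101>, -sqrt(6)*I*sin(5*pi/16)*cos(3*pi/16)/8 - sqrt(2)*I*exp(I*pi/4)*sin(5*pi/16)*cos(3*pi/16)/8 + sqrt(2)*I*exp(I*pi/4)*cos(3*pi/16)*cos(5*pi/16)/8 + sqrt(6)*I*cos(3*pi/16)*cos(5*pi/16)/8 on |0110>, -sqrt(6)*exp(I*pi/4)*sin(3*pi/16)*cos(5*pi/16)/8 - sqrt(2)*I*sin(3*pi/16)*cos(5*pi/16)/8 + sqrt(2)*I*sin(3*pi/16)*sin(5*pi/16)/8 + sqrt(6)*exp(I*pi/4)*sin(3*pi/16)*sin(5*pi/16)/8 on |0111>, -sqrt(2)*sin(5*pi/16)*cos(3*pi/16)/8 - sqrt(2)*cos(3*pi/16)*cos(5*pi/16)/8 + sqrt(6)*exp(I*pi/4)*cos(3*pi/16)*cos(5*pi/16)/8 + sqrt(6)*exp(I*pi/4)*sin(5*pi/16)*cos(3*pi/16)/8 on |1000>, sqrt(6)*sin(3*pi/16)*cos(5*pi/16)/8 + sqrt(6)*sin(3*pi/16)*sin(5*pi/16)/8 + sqrt(2)*I*exp(I*pi/4)*sin(3*pi/16)*cos(5*pi/16)/8 + sqrt(2)*I*exp(I*pi/4)*sin(3*pi/16)*sin(5*pi/16)/8 on |1001>, -sqrt(2)*I*sin(5*pi/16)*cos(3*pi/16)/8 - sqrt(2)*I*cos(3*pi/16)*cos(5*pi/16)/8 + sqrt(6)*I*exp(I*pi/4)*cos(3*pi/16)*cos(5*pi/16)/8 + sqrt(6)*I*exp(I*pi/4)*sin(5*pi/16)*cos(3*pi/16)/8 on |1010>, -sqrt(2)*exp(I*pi/4)*sin(3*pi/16)*sin(5*pi/16)/8 - sqrt(2)*exp(I*pi/4)*sin(3*pi/16)*cos(5*pi/16)/8 + sqrt(6)*I*sin(3*pi/16)*cos(5*pi/16)/8 + sqrt(6)*I*sin(3*pi/16)*sin(5*pi/16)/8 on |1011>, -sqrt(2)*sin(5*pi/16)*cos(3*pi/16)/8 + sqrt(2)*cos(3*pi/16)*cos(5*pi/16)/8 - sqrt(6)*exp(I*pi/4)*cos(3*pi/16)*cos(5*pi/16)/8 + sqrt(6)*exp(I*pi/4)*sin(5*pi/16)*cos(3*pi/16)/8 on |1100>, -sqrt(6)*sin(3*pi/16)*cos(5*pi/16)/8 + sqrt(6)*sin(3*pi/16)*sin(5*pi/16)/8 - sqrt(2)*I*exp(I*pi/4)*sin(3*pi/16)*cos(5*pi/16)/8 + sqrt(2)*I*exp(I*pi/4)*sin(3*pi/16)*sin(5*pi/16)/8 on |1101>, -sqrt(2)*I*sin(5*pi/16)*cos(3*pi/16)/8 - sqrt(6)*I*exp(I*pi/4)*cos(3*pi/16)*cos(5*pi/16)/8 + sqrt(2)*I*cos(3*pi/16)*cos(5*pi/16)/8 + sqrt(6)*I*exp(I*pi/4)*sin(5*pi/16)*cos(3*pi/16)/8 on |1110>, -sqrt(6)*I*sin(3*pi/16)*cos(5*pi/16)/8 - sqrt(2)*exp(I*pi/4)*sin(3*pi/16)*sin(5*pi/16)/8 + sqrt(2)*exp(I*pi/4)*sin(3*pi/16)*cos(5*pi/16)/8 + sqrt(6)*I*sin(3*pi/16)*sin(5*pi/16)/8 on |1111>.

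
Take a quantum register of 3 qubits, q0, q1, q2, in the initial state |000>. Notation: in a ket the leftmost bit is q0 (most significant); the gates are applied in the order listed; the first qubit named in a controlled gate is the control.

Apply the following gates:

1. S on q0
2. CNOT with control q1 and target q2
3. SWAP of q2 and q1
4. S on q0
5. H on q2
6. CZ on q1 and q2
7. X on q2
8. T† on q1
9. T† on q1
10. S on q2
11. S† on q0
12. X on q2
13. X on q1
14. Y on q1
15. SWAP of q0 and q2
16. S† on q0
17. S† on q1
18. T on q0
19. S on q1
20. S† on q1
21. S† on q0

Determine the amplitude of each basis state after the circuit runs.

After the circuit, the state carries amplitude sqrt(2)/2 on |000>, sqrt(2)*exp(3*I*pi/4)/2 on |100>, and 0 on every other basis state. Key observation: steps 19-20 multiply out to the identity, so the circuit reduces to the remaining gates.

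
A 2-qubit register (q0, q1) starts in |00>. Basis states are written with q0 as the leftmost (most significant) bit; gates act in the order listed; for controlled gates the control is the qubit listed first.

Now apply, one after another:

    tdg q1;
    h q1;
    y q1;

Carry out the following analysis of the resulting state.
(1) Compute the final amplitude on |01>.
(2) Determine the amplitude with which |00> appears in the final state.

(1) The final state's coefficient on |01> equals sqrt(2)*I/2.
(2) The amplitude on |00> is -sqrt(2)*I/2.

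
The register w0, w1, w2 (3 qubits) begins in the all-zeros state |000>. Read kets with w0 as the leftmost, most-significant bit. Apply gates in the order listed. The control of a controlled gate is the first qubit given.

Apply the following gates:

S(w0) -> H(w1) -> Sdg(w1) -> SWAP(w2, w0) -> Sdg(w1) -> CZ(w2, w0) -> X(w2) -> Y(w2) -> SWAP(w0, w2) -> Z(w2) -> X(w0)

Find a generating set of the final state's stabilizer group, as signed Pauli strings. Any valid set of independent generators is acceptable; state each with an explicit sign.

The final state is stabilized by the group generated by -IXI, -ZII, +IIZ; other independent generating sets are equally valid.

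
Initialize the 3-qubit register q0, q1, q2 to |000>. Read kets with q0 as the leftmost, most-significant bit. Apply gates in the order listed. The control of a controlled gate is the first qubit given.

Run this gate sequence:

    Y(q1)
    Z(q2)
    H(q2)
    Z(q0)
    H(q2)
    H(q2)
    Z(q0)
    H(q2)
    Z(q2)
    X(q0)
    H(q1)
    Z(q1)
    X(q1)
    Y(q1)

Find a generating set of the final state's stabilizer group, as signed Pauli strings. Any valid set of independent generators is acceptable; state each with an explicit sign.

One valid set of independent stabilizer generators is -IXI, -ZII, +IIZ (any independent generating set of the same group is equally correct). Key observation: gates 2-9 undo each other exactly, leaving only the rest of the circuit to track.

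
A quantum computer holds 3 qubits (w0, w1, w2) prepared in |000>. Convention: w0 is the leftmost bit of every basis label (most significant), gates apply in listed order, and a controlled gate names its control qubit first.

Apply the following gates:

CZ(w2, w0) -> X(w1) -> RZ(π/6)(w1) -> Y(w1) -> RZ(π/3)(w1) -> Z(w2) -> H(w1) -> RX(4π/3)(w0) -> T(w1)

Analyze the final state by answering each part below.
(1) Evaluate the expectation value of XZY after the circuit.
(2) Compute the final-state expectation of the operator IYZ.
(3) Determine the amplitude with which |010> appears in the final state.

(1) The observable XZY averages to 0.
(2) In the final state, IYZ has expectation sqrt(2)/2.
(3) The amplitude on |010> is sqrt(2)*exp(2*I*pi/3)/4.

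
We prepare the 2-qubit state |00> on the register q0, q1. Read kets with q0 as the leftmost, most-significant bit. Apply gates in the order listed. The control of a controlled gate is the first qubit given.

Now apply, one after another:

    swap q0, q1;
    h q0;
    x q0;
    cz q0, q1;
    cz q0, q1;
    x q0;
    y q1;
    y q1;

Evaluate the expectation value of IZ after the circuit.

The expectation value of IZ is 1. Key observation: steps 3-6 multiply out to the identity, so the circuit reduces to the remaining gates.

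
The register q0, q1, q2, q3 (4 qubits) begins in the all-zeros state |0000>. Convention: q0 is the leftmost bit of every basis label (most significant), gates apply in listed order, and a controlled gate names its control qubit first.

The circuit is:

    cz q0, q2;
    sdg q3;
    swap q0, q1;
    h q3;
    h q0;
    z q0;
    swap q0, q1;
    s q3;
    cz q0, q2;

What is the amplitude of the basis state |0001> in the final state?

The amplitude on |0001> is I/2.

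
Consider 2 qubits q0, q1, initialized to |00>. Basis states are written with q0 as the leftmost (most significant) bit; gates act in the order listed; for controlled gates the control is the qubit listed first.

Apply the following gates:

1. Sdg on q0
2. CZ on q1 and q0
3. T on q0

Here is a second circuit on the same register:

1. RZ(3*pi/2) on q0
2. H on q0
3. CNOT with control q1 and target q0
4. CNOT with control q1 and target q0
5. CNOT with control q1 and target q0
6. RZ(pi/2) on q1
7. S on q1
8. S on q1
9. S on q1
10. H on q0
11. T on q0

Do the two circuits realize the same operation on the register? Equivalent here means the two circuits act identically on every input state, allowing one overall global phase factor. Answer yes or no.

Yes: on every input state the two circuits agree up to one overall phase factor.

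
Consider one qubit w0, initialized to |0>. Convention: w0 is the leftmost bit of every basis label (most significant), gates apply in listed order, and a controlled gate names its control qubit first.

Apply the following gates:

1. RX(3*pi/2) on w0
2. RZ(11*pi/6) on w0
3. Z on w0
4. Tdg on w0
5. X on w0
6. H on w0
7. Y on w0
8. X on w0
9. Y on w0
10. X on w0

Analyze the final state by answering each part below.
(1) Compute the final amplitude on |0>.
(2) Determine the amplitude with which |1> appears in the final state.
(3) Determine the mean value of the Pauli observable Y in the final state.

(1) The amplitude on |0> is -exp(I*pi/12)/2 + exp(I*pi/6)/2.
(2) |1> carries amplitude (1 + exp(-I*pi/12))*exp(I*pi/6)/2 in the final state.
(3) The observable Y averages to -sqrt(6)/4 + sqrt(2)/4.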